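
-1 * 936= -936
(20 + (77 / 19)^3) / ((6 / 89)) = 52840457 / 41154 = 1283.97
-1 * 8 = -8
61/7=8.71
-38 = -38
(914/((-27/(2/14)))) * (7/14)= -457/189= -2.42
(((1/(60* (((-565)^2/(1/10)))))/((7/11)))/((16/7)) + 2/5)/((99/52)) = 15935712143/75847860000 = 0.21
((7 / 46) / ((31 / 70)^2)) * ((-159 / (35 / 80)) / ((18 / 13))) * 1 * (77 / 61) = -1039838800 / 4044849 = -257.08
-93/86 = -1.08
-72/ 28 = -18/ 7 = -2.57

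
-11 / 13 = -0.85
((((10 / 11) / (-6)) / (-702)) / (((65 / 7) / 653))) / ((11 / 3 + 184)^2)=4571 / 10606416678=0.00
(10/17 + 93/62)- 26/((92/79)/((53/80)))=-12.70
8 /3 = 2.67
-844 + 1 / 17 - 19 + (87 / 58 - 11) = -872.44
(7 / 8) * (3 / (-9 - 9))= -7 / 48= -0.15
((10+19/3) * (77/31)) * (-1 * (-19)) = 71687/93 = 770.83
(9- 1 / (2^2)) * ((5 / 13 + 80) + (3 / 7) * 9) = 737.12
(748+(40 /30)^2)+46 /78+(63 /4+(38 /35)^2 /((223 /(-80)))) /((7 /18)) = 70679104987 /89492130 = 789.78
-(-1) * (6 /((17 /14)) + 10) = 254 /17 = 14.94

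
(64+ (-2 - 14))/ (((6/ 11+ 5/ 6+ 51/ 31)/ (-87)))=-8544096/ 6187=-1380.98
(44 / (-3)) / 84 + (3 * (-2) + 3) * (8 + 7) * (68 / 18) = -10721 / 63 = -170.17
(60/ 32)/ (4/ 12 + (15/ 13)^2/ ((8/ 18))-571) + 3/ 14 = 1700238/ 8058659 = 0.21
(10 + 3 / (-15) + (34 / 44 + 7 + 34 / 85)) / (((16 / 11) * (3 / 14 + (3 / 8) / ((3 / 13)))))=13839 / 2060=6.72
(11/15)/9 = 11/135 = 0.08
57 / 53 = 1.08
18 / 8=9 / 4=2.25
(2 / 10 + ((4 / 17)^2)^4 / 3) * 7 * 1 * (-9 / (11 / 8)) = -9.16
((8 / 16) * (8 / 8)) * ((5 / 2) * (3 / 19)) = 0.20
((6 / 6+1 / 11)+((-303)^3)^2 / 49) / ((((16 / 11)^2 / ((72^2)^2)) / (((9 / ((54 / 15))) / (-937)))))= -24573734990289283007880 / 45913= -535223901515677106.87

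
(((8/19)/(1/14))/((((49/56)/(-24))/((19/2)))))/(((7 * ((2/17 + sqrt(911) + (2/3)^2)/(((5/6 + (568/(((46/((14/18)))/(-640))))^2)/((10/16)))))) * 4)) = 484696677350024192/236823917127-287436401684316672 * sqrt(911)/78941305709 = -107853082.08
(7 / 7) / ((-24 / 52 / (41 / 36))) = -533 / 216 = -2.47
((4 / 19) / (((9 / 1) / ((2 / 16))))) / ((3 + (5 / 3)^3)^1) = 0.00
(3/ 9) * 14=14/ 3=4.67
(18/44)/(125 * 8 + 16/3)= 27/66352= 0.00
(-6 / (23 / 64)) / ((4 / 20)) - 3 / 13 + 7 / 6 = -148081 / 1794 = -82.54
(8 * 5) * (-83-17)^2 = 400000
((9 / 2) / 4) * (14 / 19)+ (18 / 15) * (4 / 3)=923 / 380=2.43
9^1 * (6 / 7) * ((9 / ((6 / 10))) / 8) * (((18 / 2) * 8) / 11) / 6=1215 / 77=15.78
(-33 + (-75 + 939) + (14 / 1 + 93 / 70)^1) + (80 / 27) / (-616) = 17595071 / 20790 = 846.32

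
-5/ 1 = -5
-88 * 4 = -352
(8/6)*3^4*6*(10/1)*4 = 25920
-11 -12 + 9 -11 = -25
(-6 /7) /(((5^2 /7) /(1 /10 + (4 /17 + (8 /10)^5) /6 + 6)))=-1974283 /1328125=-1.49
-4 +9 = 5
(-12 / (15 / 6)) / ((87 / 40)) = -64 / 29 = -2.21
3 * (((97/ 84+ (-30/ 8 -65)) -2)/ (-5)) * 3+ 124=17449/ 70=249.27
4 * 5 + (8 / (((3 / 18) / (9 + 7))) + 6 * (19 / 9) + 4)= 2414 / 3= 804.67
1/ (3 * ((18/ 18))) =1/ 3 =0.33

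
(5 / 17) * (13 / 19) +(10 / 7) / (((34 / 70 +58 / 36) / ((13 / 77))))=0.32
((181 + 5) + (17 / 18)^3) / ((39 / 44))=11986315 / 56862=210.80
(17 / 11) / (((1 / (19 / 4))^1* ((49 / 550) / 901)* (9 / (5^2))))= 181889375 / 882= 206223.78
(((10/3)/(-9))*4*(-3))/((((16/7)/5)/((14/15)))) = 245/27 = 9.07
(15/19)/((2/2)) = 15/19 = 0.79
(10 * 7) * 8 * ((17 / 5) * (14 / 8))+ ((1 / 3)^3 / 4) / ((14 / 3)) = 1679329 / 504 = 3332.00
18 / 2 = 9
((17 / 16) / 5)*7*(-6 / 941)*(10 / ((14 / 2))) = -51 / 3764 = -0.01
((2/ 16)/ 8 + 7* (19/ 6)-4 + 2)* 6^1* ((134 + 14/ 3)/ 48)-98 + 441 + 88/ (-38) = 1889237/ 2736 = 690.51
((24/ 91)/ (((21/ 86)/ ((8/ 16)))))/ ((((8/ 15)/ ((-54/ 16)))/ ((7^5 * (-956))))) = 54908825.19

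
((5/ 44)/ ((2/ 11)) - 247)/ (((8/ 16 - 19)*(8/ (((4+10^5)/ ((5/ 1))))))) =49276971/ 1480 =33295.25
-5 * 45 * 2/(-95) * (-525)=-47250/19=-2486.84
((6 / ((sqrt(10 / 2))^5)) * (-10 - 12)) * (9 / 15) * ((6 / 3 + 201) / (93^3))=-8932 * sqrt(5) / 55858125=-0.00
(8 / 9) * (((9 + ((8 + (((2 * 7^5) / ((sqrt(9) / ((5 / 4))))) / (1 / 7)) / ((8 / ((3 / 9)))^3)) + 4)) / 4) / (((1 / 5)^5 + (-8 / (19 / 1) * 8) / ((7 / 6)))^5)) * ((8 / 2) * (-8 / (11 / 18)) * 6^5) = 346783432676577390432357788085937500 / 27356354977952482950189812245177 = 12676.52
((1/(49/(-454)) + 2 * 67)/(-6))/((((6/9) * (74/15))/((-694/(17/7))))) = 7953240/4403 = 1806.32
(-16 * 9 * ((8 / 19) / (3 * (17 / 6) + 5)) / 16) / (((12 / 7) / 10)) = -280 / 171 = -1.64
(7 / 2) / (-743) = -7 / 1486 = -0.00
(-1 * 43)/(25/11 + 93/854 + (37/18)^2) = -65438604/10054619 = -6.51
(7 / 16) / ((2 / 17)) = 119 / 32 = 3.72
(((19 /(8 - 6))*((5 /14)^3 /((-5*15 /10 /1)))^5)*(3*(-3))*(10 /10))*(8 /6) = 185546875 /196890870940356096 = 0.00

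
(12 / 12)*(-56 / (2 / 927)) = -25956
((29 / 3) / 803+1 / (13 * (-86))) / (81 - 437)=-30013 / 958801272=-0.00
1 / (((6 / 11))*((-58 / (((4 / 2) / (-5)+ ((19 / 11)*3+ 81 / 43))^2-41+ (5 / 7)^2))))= -89976892 / 722542975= -0.12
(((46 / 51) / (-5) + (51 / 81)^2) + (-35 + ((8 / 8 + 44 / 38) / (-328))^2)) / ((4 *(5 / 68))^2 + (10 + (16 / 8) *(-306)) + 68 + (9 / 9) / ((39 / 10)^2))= 143069718317851 / 2195769111347520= 0.07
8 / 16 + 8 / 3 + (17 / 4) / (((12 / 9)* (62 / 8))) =1331 / 372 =3.58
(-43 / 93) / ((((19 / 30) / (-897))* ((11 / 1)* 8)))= 192855 / 25916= 7.44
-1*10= -10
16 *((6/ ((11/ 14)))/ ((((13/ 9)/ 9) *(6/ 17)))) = 308448/ 143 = 2156.98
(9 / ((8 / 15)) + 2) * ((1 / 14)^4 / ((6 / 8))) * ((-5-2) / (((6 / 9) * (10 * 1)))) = -151 / 219520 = -0.00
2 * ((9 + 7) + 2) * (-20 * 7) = -5040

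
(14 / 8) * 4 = 7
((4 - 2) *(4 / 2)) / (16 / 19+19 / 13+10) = 988 / 3039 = 0.33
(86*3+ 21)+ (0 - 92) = 187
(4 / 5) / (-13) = -4 / 65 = -0.06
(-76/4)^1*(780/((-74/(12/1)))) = 88920/37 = 2403.24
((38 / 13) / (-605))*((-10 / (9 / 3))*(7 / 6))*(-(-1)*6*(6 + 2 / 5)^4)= 557842432 / 2949375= 189.14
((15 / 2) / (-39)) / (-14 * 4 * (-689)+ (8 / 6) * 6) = -5 / 1003392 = -0.00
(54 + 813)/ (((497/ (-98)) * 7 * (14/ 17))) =-14739/ 497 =-29.66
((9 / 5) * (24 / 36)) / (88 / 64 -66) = -48 / 2585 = -0.02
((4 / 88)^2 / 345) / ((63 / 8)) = 2 / 2629935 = 0.00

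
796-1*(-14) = 810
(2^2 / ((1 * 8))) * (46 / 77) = 23 / 77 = 0.30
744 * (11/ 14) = 4092/ 7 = 584.57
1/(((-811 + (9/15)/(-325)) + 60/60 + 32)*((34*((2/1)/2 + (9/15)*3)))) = -8125/601784428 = -0.00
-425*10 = -4250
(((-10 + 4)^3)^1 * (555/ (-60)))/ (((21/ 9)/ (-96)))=-575424/ 7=-82203.43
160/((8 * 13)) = 20/13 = 1.54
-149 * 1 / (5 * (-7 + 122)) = -149 / 575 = -0.26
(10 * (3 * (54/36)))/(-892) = -45/892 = -0.05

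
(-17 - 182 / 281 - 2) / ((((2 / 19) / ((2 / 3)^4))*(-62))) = 419596 / 705591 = 0.59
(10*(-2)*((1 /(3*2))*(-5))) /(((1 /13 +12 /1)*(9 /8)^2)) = 41600 /38151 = 1.09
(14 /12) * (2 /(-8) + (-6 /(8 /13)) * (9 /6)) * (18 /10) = -2499 /80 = -31.24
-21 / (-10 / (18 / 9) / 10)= 42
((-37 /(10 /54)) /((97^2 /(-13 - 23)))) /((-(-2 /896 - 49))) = 16111872 /1032778885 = 0.02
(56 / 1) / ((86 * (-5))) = -28 / 215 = -0.13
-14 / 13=-1.08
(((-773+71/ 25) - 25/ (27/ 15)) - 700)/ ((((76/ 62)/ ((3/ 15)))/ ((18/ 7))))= -10351241/ 16625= -622.63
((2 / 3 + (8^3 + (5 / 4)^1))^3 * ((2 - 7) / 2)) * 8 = -1172713297315 / 432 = -2714614114.16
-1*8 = -8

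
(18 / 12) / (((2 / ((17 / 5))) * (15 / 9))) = 1.53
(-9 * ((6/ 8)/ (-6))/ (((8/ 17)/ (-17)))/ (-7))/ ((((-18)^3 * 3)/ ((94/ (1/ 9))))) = -13583/ 48384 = -0.28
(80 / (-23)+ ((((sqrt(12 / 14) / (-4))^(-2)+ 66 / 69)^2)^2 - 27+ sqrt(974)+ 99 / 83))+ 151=sqrt(974)+ 279195937291079 / 1881371043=148431.46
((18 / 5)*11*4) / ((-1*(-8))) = 99 / 5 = 19.80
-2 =-2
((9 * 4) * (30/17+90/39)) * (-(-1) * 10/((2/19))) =3078000/221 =13927.60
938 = 938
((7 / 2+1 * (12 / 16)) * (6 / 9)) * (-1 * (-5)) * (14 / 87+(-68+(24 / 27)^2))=-6693665 / 7047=-949.86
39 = 39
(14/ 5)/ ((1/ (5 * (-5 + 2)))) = -42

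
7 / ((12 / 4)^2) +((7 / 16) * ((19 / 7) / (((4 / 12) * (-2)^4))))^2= 487993 / 589824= 0.83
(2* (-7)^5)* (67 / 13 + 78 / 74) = -100371404 / 481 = -208672.36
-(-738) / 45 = 82 / 5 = 16.40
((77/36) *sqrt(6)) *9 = 77 *sqrt(6)/4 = 47.15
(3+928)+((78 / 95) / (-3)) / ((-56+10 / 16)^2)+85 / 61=1060376420276 / 1137262955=932.39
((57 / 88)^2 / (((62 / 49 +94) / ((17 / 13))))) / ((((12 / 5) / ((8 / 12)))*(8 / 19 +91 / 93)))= 885599785 / 774769295872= 0.00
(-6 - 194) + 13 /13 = -199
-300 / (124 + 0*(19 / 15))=-75 / 31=-2.42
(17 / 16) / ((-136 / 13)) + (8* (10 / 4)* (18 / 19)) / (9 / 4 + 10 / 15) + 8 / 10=612411 / 85120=7.19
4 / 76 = 1 / 19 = 0.05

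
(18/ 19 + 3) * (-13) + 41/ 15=-13846/ 285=-48.58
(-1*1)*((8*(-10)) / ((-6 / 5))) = -200 / 3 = -66.67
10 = 10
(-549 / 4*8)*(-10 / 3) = 3660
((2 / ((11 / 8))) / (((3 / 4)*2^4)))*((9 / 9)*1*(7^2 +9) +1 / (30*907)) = 286942 / 40815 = 7.03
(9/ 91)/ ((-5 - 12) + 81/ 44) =-396/ 60697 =-0.01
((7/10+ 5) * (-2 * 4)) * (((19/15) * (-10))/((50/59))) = 85196/125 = 681.57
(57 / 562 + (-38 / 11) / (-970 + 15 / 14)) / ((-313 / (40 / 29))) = -35216956 / 76118659991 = -0.00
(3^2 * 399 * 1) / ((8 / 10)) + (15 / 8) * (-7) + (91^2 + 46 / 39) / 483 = 677042825 / 150696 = 4492.77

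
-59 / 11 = -5.36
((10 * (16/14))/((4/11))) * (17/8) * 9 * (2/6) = 2805/14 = 200.36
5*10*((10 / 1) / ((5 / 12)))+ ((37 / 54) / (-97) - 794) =405.99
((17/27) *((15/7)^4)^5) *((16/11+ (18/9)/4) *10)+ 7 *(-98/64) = 1440451651351616173172420227/28086877736759424352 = 51285574.17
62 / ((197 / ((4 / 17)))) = 248 / 3349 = 0.07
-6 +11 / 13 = -67 / 13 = -5.15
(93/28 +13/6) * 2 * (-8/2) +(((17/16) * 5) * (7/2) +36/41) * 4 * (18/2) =4525967/6888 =657.08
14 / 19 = 0.74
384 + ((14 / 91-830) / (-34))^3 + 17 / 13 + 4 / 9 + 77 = 1457411267030 / 97144749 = 15002.47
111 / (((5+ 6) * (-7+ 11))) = 111 / 44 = 2.52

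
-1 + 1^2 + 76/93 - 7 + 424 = 38857/93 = 417.82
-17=-17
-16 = -16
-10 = -10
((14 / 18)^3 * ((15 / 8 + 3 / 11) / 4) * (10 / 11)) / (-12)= -0.02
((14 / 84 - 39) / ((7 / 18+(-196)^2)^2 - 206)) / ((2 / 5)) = -31455 / 478165268281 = -0.00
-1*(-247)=247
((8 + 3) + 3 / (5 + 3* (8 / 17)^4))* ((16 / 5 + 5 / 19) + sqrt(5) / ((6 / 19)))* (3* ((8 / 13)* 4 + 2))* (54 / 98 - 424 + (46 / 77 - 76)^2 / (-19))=-11756011779821878* sqrt(5) / 33134862761 - 3315195321909769596 / 8544061040515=-1181352.55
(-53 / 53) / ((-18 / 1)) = 1 / 18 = 0.06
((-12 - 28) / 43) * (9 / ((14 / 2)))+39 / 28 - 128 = -153875 / 1204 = -127.80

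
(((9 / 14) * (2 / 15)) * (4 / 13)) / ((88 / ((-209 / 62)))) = -57 / 56420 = -0.00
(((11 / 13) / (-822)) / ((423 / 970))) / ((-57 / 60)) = 106700 / 42941691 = 0.00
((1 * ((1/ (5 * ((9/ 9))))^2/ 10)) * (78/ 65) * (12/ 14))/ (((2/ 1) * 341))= 9/ 1491875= 0.00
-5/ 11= -0.45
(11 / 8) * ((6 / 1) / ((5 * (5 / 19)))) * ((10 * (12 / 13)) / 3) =1254 / 65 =19.29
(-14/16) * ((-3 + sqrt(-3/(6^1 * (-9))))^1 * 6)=63/4- 7 * sqrt(2)/8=14.51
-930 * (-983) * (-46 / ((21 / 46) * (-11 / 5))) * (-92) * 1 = -296611992800 / 77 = -3852103802.60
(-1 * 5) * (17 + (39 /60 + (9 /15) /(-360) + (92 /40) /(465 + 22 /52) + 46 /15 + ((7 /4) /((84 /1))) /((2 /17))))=-606899761 /5808480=-104.49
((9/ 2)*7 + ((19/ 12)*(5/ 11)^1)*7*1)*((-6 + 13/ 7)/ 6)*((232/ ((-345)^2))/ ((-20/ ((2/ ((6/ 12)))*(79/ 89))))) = 45776471/ 5243646375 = 0.01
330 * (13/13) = 330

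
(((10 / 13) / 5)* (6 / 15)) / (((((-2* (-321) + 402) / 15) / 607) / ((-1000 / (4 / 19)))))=-2883250 / 1131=-2549.29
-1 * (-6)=6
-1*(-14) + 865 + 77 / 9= 7988 / 9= 887.56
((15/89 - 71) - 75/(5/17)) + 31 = -26240/89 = -294.83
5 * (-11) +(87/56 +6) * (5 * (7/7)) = -965/56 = -17.23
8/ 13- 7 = -83/ 13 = -6.38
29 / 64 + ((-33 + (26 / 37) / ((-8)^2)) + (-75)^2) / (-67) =-13169991 / 158656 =-83.01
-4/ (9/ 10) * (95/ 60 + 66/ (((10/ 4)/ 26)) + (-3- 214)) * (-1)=56518/ 27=2093.26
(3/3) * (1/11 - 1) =-10/11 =-0.91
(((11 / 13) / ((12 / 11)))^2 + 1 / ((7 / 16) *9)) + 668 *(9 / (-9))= -113649385 / 170352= -667.14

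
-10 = -10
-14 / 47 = -0.30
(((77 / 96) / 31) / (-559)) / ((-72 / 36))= 77 / 3327168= 0.00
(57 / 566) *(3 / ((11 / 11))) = 171 / 566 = 0.30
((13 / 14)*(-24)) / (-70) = 78 / 245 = 0.32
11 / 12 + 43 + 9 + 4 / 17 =10843 / 204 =53.15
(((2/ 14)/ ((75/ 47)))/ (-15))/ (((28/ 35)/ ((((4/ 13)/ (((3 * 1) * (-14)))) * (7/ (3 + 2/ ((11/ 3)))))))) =517/ 4791150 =0.00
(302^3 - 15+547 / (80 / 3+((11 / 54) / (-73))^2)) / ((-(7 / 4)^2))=-182617754122713296 / 20304774889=-8993832.98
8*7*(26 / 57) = 1456 / 57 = 25.54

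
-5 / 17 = -0.29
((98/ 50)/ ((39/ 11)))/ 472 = 539/ 460200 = 0.00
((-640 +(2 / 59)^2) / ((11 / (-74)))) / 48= 6869161 / 76582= 89.70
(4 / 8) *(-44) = -22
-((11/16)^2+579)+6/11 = -1630259/2816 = -578.93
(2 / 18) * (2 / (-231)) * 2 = -4 / 2079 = -0.00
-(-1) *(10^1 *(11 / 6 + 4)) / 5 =35 / 3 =11.67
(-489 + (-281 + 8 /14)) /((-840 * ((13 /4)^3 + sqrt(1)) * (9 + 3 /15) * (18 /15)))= 53860 /22933323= 0.00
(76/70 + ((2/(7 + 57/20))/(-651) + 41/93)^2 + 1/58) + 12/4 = 4.30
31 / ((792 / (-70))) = -1085 / 396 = -2.74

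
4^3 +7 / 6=391 / 6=65.17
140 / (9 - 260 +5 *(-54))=-140 / 521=-0.27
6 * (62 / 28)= 93 / 7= 13.29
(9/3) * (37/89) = 111/89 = 1.25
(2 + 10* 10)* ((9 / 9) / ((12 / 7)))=59.50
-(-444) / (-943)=-444 / 943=-0.47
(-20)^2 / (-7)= -400 / 7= -57.14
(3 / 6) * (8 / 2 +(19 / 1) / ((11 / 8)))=98 / 11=8.91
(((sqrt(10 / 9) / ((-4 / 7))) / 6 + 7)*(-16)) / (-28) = 4-sqrt(10) / 18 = 3.82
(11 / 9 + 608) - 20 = 5303 / 9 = 589.22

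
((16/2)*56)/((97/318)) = 142464/97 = 1468.70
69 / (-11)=-6.27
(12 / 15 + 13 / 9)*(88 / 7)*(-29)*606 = -52065904 / 105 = -495865.75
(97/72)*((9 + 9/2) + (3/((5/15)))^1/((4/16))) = 66.69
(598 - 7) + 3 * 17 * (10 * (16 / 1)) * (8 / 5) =13647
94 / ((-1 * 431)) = -94 / 431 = -0.22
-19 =-19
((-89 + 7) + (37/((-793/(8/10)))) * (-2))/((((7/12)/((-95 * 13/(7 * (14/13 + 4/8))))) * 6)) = 320935992/122549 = 2618.84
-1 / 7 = -0.14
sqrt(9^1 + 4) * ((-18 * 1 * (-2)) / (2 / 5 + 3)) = 180 * sqrt(13) / 17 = 38.18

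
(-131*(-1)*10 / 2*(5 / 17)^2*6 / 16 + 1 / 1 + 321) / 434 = 0.79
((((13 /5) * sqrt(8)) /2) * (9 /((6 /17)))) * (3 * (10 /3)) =663 * sqrt(2) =937.62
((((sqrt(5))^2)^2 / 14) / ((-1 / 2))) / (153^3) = -25 / 25071039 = -0.00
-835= -835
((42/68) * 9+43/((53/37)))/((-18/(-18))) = 64111/1802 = 35.58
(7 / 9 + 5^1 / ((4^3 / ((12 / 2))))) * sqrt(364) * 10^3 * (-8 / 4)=-44875 * sqrt(91) / 9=-47564.47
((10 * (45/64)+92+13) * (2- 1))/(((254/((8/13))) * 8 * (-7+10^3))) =1195/34974784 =0.00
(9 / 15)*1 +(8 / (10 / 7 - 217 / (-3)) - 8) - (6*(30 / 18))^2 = -830973 / 7745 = -107.29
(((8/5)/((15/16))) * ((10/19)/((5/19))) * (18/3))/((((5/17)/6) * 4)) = 13056/125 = 104.45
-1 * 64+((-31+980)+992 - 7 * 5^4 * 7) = -28748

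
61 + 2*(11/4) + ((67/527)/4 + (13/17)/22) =1543545/23188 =66.57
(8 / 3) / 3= 8 / 9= 0.89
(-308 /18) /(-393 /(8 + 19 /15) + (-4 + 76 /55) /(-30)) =5886650 /14560101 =0.40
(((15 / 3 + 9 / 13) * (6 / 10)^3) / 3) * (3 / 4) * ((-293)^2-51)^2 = 3676967753598 / 1625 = 2262749386.83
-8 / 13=-0.62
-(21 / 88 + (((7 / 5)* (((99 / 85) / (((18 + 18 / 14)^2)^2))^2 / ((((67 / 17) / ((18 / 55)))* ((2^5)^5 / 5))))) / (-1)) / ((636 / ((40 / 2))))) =-30175375309745541115117213553 / 126449191774171791360000000000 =-0.24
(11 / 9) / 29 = 11 / 261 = 0.04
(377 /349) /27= 377 /9423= 0.04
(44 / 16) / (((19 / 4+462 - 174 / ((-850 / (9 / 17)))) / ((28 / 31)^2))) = 62308400 / 12966010927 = 0.00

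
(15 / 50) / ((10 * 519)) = 1 / 17300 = 0.00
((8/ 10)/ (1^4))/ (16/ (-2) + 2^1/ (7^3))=-686/ 6855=-0.10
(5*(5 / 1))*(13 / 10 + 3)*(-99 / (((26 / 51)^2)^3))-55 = -374570966579645 / 617831552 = -606267.14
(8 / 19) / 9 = 8 / 171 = 0.05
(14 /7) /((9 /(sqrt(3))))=2 * sqrt(3) /9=0.38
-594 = -594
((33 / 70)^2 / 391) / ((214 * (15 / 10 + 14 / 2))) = 1089 / 3485022100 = 0.00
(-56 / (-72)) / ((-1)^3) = -7 / 9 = -0.78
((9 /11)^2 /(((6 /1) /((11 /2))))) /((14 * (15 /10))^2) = 3 /2156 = 0.00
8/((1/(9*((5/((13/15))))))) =415.38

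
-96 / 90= -16 / 15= -1.07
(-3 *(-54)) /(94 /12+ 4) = 972 /71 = 13.69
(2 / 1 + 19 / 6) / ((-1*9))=-31 / 54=-0.57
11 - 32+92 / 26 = -227 / 13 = -17.46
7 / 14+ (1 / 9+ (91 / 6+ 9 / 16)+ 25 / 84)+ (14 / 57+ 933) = 949.88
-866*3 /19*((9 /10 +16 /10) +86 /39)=-158911 /247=-643.36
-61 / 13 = -4.69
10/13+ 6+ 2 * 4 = 192/13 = 14.77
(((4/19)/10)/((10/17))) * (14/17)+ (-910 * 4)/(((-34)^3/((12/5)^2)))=1313662/2333675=0.56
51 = 51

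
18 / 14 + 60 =429 / 7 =61.29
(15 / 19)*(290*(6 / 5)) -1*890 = -11690 / 19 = -615.26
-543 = -543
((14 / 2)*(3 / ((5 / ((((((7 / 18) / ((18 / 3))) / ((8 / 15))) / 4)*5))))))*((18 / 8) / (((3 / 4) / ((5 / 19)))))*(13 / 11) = 15925 / 26752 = 0.60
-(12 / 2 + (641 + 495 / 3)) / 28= -29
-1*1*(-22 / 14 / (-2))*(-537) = 5907 / 14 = 421.93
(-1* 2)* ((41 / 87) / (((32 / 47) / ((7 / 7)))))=-1927 / 1392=-1.38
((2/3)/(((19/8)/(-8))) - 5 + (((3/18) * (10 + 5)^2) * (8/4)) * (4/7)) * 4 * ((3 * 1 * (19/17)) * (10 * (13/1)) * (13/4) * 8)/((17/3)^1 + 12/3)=576317040/3451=167000.01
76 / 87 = 0.87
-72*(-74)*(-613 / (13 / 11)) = -35926704 / 13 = -2763592.62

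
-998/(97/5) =-51.44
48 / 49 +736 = 36112 / 49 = 736.98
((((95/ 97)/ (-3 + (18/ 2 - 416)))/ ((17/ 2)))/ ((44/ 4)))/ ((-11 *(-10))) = -0.00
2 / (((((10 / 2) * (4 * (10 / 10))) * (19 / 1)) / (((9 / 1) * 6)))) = 0.28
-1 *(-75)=75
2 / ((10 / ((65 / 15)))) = 13 / 15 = 0.87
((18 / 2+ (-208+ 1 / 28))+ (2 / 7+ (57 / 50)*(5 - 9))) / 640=-142267 / 448000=-0.32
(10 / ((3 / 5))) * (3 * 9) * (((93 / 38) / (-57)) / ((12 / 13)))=-30225 / 1444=-20.93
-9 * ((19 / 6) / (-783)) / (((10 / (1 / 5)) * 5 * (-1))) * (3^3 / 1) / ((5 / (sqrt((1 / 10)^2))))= -57 / 725000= -0.00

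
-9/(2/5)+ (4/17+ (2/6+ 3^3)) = 5.07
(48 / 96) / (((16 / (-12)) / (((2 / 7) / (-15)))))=1 / 140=0.01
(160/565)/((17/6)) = 192/1921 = 0.10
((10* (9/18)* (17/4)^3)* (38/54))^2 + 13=217880378017/2985984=72967.70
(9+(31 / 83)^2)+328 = 2322554 / 6889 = 337.14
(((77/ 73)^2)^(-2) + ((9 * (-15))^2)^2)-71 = 11676102071332955/ 35153041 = 332150554.81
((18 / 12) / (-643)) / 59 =-3 / 75874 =-0.00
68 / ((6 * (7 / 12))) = 136 / 7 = 19.43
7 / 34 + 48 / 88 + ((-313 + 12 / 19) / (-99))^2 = 1288007581 / 120297474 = 10.71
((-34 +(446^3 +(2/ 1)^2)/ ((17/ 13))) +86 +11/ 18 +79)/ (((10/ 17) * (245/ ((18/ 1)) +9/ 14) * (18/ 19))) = 2761041514189/ 323280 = 8540712.43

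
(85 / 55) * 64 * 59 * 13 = 834496 / 11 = 75863.27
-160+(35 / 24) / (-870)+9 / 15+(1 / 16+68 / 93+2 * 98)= 12101549 / 323640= 37.39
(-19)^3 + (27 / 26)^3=-120534101 / 17576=-6857.88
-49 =-49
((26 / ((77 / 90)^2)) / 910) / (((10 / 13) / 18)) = 37908 / 41503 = 0.91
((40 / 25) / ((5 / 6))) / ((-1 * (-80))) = 0.02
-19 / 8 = -2.38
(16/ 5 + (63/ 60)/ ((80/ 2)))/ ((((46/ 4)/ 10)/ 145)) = 74849/ 184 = 406.79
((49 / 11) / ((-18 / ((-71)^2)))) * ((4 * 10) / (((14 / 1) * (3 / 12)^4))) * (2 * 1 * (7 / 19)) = -1264686080 / 1881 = -672347.73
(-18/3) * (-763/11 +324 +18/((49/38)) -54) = -694002/539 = -1287.57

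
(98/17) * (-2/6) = -98/51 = -1.92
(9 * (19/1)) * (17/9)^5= 26977283/6561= 4111.76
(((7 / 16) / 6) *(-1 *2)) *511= -3577 / 48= -74.52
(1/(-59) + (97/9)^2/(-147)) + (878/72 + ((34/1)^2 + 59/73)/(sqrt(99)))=31998871/2810052 + 2559 * sqrt(11)/73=127.65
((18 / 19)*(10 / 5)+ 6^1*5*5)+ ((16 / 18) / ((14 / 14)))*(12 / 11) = 95846 / 627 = 152.86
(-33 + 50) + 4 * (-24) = -79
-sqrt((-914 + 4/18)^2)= -8224/9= -913.78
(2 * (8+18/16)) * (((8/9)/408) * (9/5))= 73/1020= 0.07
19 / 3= 6.33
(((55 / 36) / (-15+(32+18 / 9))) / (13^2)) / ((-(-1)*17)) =55 / 1965132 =0.00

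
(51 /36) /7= 17 /84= 0.20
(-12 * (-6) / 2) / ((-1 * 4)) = -9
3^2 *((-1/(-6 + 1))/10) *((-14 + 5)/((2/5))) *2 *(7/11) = -567/110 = -5.15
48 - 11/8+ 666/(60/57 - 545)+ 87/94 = 60007187/1295320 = 46.33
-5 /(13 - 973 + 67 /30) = 150 /28733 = 0.01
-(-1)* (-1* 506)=-506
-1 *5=-5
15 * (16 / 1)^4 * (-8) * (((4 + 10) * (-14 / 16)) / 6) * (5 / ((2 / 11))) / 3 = 441548800 / 3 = 147182933.33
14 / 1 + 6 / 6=15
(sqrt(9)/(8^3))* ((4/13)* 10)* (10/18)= 25/2496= 0.01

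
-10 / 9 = -1.11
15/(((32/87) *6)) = 435/64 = 6.80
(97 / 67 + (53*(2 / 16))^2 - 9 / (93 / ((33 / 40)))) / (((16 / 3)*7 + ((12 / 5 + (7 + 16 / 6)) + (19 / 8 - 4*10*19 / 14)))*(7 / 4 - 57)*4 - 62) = 210564487 / 2293057848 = 0.09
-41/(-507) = 41/507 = 0.08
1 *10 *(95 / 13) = 950 / 13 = 73.08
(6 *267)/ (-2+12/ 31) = -24831/ 25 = -993.24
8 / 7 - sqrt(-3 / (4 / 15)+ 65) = 8 / 7 - sqrt(215) / 2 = -6.19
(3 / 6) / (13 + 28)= 1 / 82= 0.01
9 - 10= -1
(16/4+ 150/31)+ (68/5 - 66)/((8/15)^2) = -173977/992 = -175.38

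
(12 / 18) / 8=1 / 12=0.08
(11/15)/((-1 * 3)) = -11/45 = -0.24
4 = 4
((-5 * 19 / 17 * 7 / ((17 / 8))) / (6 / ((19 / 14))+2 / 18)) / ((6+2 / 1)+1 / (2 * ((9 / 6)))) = -545832 / 1119875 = -0.49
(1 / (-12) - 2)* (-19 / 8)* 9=1425 / 32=44.53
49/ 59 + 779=46010/ 59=779.83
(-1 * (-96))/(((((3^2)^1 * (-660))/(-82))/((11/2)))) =328/45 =7.29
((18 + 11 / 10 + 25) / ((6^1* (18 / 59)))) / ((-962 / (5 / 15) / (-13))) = 2891 / 26640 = 0.11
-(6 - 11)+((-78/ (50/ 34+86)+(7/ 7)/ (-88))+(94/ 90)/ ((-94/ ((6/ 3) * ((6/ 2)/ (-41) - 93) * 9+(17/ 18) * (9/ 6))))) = 8219147869/ 362143980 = 22.70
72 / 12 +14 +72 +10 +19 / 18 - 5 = 1765 / 18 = 98.06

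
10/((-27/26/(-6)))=520/9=57.78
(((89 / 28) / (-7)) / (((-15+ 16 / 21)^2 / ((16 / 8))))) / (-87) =267 / 5185258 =0.00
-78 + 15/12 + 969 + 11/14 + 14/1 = 25397/28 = 907.04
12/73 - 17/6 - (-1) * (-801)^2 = 281020069/438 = 641598.33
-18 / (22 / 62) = -558 / 11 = -50.73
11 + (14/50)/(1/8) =331/25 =13.24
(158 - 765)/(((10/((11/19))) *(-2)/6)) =105.43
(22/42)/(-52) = -11/1092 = -0.01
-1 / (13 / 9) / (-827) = 9 / 10751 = 0.00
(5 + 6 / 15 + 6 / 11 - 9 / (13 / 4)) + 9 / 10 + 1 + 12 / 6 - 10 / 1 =-4181 / 1430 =-2.92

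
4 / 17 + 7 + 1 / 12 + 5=2513 / 204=12.32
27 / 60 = 9 / 20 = 0.45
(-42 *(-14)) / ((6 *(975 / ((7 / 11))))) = 686 / 10725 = 0.06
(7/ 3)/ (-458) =-7/ 1374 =-0.01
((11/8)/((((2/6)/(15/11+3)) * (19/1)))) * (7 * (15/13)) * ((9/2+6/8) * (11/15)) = 14553/494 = 29.46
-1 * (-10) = 10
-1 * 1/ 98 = -1/ 98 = -0.01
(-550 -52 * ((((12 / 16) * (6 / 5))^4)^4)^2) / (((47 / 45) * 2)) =-124151741006974223960704968343445877 / 470000000000000000000000000000000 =-264.15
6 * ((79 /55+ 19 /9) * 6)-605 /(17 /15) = -379717 /935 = -406.11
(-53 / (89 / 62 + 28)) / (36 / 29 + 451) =-95294 / 23934875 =-0.00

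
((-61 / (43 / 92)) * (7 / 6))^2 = 385808164 / 16641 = 23184.19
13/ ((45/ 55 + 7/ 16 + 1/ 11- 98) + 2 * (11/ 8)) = -2288/ 16527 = -0.14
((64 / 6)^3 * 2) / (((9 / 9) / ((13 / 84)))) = 375.65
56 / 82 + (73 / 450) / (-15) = 186007 / 276750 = 0.67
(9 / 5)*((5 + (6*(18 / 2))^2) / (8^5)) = 26289 / 163840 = 0.16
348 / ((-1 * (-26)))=174 / 13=13.38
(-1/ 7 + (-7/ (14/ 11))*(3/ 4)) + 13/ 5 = -467/ 280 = -1.67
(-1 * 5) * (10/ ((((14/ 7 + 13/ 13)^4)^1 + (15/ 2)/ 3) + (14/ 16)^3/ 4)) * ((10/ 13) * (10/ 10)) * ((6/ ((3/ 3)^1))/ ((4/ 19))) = -9728000/ 742521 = -13.10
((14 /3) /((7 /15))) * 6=60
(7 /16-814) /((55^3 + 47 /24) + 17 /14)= -273357 /55903066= -0.00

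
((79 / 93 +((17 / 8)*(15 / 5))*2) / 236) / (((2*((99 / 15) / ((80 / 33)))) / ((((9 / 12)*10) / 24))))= 632375 / 191210976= 0.00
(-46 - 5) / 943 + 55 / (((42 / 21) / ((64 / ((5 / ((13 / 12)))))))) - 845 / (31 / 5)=21485284 / 87699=244.99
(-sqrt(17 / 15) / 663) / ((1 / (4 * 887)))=-3548 * sqrt(255) / 9945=-5.70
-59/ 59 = -1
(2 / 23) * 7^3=686 / 23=29.83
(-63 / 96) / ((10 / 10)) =-21 / 32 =-0.66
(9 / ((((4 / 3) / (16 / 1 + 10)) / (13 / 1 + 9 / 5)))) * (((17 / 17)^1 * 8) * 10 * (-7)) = -1454544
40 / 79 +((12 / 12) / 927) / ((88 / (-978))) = 530963 / 1074084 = 0.49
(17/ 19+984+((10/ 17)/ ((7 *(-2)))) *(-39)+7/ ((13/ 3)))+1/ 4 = 116208021/ 117572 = 988.40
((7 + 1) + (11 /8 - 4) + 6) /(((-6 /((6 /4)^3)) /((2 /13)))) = -63 /64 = -0.98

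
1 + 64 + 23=88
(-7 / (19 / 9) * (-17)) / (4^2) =1071 / 304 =3.52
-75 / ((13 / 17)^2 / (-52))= 6669.23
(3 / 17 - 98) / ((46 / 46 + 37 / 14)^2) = -325948 / 44217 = -7.37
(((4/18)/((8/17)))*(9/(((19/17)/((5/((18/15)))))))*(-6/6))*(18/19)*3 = -65025/1444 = -45.03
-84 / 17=-4.94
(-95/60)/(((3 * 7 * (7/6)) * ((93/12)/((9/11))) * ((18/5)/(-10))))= 950/50127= 0.02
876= 876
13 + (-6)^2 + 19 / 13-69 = -241 / 13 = -18.54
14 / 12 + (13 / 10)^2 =857 / 300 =2.86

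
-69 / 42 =-23 / 14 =-1.64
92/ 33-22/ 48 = 205/ 88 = 2.33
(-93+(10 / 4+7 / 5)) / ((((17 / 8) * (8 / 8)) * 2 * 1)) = -1782 / 85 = -20.96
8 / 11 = 0.73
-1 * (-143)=143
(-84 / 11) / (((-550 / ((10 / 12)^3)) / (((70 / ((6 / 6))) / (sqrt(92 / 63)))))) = 1225 * sqrt(161) / 33396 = 0.47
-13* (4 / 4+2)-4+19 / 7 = -282 / 7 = -40.29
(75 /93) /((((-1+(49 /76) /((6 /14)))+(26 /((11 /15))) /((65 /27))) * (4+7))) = 5700 /1184231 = 0.00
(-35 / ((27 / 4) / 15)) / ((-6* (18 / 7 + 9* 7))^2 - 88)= -8575 / 17055459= -0.00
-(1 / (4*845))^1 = -1 / 3380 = -0.00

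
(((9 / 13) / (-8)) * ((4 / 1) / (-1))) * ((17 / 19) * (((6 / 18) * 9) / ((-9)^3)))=-17 / 13338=-0.00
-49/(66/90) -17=-922/11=-83.82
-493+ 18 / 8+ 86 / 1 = -1619 / 4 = -404.75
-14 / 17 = -0.82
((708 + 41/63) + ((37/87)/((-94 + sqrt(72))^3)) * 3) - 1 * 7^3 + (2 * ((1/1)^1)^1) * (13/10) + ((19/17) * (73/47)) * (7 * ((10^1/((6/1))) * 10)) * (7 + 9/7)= 179533350495224878561/87735309136178760 - 737595 * sqrt(2)/2440142098072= 2046.31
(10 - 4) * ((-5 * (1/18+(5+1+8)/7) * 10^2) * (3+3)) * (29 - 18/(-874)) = -469234000/437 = -1073762.01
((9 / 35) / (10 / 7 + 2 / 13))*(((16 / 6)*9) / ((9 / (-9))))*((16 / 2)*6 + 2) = -195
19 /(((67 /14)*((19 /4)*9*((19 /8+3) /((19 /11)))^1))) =8512 /285219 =0.03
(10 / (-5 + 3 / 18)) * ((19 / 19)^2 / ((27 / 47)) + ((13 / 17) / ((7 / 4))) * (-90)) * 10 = 24153400 / 31059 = 777.66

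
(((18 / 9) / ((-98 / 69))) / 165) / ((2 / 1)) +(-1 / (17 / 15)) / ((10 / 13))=-1.15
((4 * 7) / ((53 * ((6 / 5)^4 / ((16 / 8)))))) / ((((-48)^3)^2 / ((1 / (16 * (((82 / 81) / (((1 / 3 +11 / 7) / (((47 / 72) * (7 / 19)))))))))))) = 59375 / 2914619014250496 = 0.00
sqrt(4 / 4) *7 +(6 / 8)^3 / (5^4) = 280027 / 40000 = 7.00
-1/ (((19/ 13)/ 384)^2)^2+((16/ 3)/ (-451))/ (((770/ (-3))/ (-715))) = -1960527274898804456/ 411423397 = -4765230390.87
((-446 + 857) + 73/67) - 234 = 11932/67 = 178.09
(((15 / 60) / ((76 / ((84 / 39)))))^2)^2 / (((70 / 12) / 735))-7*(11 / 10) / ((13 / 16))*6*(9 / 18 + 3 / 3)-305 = -929731998917669 / 2382142771840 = -390.29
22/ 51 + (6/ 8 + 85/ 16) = 5299/ 816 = 6.49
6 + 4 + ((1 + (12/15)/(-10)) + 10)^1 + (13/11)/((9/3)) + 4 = 20884/825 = 25.31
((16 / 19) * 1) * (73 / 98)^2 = 21316 / 45619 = 0.47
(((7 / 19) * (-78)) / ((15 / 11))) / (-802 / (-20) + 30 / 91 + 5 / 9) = -3279276 / 6377711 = -0.51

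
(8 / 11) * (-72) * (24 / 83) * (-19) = 262656 / 913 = 287.68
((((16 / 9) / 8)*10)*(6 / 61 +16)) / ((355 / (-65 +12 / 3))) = -3928 / 639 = -6.15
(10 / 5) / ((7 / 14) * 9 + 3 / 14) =14 / 33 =0.42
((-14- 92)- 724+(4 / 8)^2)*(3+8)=-36509 / 4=-9127.25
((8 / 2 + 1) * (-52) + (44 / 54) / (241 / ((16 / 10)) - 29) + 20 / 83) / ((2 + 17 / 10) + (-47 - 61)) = 5663881520 / 2274254199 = 2.49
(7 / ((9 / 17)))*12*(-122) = -58072 / 3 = -19357.33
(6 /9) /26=1 /39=0.03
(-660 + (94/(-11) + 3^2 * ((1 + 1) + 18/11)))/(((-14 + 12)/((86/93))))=300742/1023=293.98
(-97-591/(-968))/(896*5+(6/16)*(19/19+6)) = -93305/4339181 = -0.02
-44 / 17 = -2.59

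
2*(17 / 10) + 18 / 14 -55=-1761 / 35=-50.31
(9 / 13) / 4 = 9 / 52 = 0.17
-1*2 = -2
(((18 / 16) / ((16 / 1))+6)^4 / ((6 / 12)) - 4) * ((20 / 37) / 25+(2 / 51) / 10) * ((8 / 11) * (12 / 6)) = 87712392121489 / 870611681280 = 100.75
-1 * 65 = -65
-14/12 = -7/6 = -1.17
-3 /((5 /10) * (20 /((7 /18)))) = -0.12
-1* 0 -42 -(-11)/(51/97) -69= -4594/51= -90.08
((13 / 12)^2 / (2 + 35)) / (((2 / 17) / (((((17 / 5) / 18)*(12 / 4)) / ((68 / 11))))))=31603 / 1278720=0.02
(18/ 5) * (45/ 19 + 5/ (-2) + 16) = 5427/ 95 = 57.13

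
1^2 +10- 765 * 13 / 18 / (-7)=1259 / 14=89.93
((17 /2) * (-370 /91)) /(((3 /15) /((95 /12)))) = -1493875 /1092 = -1368.02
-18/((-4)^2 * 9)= -1/8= -0.12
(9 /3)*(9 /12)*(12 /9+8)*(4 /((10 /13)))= 546 /5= 109.20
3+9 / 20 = 69 / 20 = 3.45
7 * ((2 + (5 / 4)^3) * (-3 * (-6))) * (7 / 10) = 111573 / 320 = 348.67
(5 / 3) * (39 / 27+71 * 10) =32015 / 27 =1185.74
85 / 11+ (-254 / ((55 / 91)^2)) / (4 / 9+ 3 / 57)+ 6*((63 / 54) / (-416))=-148800872739 / 106964000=-1391.13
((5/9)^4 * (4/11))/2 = 1250/72171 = 0.02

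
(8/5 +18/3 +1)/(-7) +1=-8/35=-0.23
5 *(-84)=-420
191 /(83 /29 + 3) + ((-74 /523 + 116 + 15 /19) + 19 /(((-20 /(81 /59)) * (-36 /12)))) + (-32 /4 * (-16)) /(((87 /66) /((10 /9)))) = 13399896219571 /52026753420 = 257.56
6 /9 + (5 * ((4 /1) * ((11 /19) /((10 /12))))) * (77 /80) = 8003 /570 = 14.04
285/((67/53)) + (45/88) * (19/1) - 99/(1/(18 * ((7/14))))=-3866811/5896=-655.84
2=2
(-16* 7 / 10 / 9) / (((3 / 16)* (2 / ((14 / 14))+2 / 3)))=-112 / 45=-2.49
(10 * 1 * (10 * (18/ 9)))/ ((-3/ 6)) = -400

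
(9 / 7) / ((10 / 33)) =297 / 70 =4.24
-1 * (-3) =3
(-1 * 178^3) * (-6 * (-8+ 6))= -67677024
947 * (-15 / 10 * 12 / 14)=-8523 / 7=-1217.57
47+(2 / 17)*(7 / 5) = 4009 / 85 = 47.16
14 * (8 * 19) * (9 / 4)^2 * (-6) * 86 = -5558868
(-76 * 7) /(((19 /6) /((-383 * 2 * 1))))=128688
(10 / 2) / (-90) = -1 / 18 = -0.06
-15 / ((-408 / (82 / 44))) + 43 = 128861 / 2992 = 43.07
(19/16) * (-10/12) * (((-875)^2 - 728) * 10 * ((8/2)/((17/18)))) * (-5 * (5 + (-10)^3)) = -5422641669375/34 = -159489460863.97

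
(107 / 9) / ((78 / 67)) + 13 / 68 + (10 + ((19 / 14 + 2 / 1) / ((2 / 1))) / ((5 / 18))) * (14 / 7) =42.49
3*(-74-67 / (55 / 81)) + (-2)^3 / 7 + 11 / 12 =-2394289 / 4620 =-518.24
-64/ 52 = -16/ 13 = -1.23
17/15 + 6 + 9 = 242/15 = 16.13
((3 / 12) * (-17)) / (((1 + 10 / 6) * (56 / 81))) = -4131 / 1792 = -2.31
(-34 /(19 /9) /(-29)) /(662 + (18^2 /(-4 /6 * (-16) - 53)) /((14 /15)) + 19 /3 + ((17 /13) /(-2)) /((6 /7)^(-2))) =74265282 /88212752189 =0.00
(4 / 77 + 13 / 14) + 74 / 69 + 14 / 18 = 90239 / 31878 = 2.83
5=5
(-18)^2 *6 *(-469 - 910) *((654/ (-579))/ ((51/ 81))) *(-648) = -10224822803328/ 3281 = -3116373911.41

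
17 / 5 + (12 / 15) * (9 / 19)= 359 / 95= 3.78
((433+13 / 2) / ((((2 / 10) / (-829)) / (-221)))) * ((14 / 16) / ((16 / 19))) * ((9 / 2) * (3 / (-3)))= -963828655335 / 512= -1882477842.45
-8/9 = -0.89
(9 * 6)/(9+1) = 27/5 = 5.40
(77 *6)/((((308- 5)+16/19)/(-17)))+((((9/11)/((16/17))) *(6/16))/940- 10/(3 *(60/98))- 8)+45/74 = -98427905685949/2544346759680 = -38.68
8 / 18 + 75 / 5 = 139 / 9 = 15.44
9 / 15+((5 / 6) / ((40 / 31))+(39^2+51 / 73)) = 26681987 / 17520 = 1522.94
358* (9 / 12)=537 / 2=268.50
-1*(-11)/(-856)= -11/856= -0.01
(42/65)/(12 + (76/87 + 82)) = 1827/268255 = 0.01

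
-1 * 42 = -42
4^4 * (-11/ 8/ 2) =-176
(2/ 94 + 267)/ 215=2510/ 2021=1.24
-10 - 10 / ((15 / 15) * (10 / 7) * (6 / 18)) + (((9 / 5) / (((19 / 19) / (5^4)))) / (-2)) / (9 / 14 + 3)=-3152 / 17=-185.41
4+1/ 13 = 53/ 13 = 4.08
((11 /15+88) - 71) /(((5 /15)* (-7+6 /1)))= -266 /5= -53.20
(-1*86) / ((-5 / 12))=1032 / 5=206.40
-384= -384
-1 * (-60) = 60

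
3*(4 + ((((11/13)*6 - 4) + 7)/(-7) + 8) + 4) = 579/13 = 44.54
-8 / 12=-2 / 3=-0.67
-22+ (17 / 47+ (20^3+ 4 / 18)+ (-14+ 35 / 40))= 26955113 / 3384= 7965.46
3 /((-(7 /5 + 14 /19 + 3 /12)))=-1140 /907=-1.26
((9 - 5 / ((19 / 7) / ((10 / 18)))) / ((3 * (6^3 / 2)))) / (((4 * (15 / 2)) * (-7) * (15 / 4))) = -682 / 21815325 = -0.00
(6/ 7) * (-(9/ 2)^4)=-19683/ 56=-351.48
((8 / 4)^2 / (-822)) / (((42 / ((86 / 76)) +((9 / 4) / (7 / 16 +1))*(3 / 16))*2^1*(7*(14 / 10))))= -19780 / 2980431027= -0.00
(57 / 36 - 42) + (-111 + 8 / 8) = -1805 / 12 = -150.42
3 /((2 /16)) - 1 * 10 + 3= 17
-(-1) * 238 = 238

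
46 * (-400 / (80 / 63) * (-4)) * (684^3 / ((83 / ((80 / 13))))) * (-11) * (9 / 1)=-146900022919372800 / 1079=-136144599554562.37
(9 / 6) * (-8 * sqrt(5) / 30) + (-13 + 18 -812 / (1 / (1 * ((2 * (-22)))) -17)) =5639 / 107 -2 * sqrt(5) / 5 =51.81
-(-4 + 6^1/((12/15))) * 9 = -63/2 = -31.50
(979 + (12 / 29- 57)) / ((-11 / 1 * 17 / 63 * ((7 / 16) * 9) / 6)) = -2568000 / 5423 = -473.54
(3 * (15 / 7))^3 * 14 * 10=1822500 / 49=37193.88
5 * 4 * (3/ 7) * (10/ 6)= 100/ 7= 14.29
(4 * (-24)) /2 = -48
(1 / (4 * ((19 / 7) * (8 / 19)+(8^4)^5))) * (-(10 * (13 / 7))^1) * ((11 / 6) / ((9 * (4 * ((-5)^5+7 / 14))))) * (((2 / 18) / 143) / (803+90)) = 1 / 17509994902960607474215038144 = 0.00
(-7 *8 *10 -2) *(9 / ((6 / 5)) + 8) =-8711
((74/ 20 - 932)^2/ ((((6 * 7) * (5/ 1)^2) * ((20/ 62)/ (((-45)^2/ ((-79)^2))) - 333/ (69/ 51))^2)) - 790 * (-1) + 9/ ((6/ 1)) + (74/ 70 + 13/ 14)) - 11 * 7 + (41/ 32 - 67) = 18261095139543945952563/ 28060293326572421600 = 650.78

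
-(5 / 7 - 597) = 4174 / 7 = 596.29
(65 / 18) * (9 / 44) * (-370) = -12025 / 44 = -273.30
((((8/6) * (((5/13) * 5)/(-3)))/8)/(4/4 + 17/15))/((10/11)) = -275/4992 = -0.06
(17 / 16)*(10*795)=67575 / 8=8446.88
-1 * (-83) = 83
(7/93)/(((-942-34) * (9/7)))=-49/816912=-0.00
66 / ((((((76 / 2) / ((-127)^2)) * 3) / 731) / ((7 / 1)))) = 907853023 / 19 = 47781738.05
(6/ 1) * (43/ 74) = 129/ 37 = 3.49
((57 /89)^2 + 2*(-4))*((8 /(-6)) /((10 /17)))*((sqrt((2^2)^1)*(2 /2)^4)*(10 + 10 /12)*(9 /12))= 13286299 /47526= 279.56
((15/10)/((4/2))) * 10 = 15/2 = 7.50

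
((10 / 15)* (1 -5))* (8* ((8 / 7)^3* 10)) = -327680 / 1029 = -318.45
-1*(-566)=566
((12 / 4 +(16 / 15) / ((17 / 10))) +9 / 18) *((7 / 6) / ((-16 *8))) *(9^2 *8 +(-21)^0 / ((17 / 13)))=-32502463 / 1331712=-24.41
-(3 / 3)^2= -1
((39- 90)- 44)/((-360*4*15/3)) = 19/1440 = 0.01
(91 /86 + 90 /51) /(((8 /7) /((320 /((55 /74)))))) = 8551144 /8041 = 1063.44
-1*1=-1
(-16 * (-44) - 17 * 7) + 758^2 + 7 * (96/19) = 10928503/19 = 575184.37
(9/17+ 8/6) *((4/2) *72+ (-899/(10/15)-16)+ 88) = -71725/34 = -2109.56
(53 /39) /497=0.00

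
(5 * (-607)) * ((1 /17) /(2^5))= -3035 /544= -5.58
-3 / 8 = -0.38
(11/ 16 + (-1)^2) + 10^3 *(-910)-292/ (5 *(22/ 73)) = -800969043/ 880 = -910192.09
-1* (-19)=19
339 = 339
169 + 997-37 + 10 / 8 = 4521 / 4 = 1130.25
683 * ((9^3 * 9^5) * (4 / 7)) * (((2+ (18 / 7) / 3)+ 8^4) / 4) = 843570922430556 / 49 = 17215733110827.67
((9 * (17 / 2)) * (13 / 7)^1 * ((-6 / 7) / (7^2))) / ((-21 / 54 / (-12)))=-1288872 / 16807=-76.69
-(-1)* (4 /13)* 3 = 12 /13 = 0.92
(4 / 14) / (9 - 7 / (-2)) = 4 / 175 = 0.02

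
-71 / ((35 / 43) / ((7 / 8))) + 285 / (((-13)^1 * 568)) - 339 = -1916903 / 4615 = -415.36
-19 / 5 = -3.80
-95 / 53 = -1.79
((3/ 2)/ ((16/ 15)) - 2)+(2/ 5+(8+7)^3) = 539969/ 160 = 3374.81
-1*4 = -4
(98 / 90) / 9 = 49 / 405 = 0.12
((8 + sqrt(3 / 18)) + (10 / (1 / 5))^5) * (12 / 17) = 2 * sqrt(6) / 17 + 3750000096 / 17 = 220588241.23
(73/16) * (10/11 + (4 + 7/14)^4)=5280163/2816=1875.06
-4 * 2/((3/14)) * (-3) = 112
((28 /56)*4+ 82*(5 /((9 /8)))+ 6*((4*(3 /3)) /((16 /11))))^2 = 47513449 /324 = 146646.45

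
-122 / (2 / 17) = -1037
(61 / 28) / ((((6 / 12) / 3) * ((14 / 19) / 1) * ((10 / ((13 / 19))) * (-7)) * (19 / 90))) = -21411 / 26068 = -0.82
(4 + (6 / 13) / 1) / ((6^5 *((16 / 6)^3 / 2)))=29 / 479232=0.00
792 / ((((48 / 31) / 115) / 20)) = 1176450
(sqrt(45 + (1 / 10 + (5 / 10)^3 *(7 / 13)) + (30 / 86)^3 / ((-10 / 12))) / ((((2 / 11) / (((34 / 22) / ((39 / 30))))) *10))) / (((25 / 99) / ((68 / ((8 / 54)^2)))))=20857419 *sqrt(10426886741310) / 1249924000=53883.31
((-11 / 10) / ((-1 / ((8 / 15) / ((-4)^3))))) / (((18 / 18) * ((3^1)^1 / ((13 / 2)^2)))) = -1859 / 14400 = -0.13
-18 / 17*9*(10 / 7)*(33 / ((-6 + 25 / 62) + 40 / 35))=3314520 / 32861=100.86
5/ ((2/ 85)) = 425/ 2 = 212.50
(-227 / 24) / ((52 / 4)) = -227 / 312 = -0.73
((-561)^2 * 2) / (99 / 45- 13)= -174845 / 3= -58281.67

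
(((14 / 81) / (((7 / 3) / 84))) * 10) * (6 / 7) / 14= 80 / 21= 3.81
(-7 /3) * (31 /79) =-217 /237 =-0.92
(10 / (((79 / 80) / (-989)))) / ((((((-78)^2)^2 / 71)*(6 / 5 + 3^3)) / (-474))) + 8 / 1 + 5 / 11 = 10498255111 / 1196048997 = 8.78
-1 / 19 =-0.05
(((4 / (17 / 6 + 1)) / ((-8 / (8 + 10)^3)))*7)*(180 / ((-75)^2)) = -489888 / 2875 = -170.40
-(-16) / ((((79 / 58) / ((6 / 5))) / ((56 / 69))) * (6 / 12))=207872 / 9085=22.88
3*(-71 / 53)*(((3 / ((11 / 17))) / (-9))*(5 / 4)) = 6035 / 2332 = 2.59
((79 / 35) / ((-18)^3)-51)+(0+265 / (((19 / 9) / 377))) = 183335683619 / 3878280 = 47272.42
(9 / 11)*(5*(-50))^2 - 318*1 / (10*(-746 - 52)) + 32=748593743 / 14630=51168.40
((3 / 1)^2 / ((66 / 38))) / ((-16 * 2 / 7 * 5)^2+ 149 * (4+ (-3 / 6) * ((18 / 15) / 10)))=46550 / 9967089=0.00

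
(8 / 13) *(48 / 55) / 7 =384 / 5005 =0.08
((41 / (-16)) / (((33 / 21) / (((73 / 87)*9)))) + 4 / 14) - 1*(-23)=391981 / 35728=10.97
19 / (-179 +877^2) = 19 / 768950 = 0.00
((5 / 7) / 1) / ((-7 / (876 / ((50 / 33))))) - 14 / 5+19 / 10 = -29349 / 490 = -59.90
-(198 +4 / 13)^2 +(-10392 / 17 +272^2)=97816356 / 2873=34046.77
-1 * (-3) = 3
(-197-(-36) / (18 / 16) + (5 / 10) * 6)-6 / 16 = -1299 / 8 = -162.38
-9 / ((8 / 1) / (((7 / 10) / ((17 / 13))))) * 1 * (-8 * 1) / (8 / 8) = 819 / 170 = 4.82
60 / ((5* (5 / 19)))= 228 / 5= 45.60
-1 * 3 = -3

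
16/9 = 1.78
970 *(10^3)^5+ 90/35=6790000000000000018/7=970000000000000002.57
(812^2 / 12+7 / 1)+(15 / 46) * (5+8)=7584007 / 138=54956.57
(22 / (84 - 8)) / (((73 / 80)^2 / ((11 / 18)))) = 0.21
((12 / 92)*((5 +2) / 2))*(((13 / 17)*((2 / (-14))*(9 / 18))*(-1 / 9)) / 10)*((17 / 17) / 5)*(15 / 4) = 13 / 62560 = 0.00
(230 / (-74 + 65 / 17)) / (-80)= 391 / 9544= 0.04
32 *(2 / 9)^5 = 1024 / 59049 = 0.02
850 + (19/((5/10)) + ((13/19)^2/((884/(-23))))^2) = 535112711353/602604304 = 888.00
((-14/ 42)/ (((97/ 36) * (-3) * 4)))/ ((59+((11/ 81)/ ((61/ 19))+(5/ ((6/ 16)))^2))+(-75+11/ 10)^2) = 0.00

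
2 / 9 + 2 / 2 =11 / 9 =1.22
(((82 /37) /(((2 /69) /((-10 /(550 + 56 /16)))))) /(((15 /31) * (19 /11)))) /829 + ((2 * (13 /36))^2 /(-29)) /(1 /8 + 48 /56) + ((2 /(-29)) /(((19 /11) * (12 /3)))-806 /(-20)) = 606406810859 /15058633293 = 40.27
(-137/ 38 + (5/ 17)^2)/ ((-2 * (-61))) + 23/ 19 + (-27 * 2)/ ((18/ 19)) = -74785603/ 1339804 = -55.82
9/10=0.90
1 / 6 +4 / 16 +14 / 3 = 61 / 12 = 5.08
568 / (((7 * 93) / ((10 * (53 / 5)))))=60208 / 651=92.49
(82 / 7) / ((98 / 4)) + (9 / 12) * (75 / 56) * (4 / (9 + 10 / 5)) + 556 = 16807761 / 30184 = 556.84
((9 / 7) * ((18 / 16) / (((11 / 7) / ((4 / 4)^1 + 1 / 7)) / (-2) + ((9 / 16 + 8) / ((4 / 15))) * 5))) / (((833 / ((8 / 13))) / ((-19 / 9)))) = -10944 / 775540493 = -0.00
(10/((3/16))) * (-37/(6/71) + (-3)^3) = -223120/9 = -24791.11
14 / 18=7 / 9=0.78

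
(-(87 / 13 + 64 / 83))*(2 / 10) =-8053 / 5395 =-1.49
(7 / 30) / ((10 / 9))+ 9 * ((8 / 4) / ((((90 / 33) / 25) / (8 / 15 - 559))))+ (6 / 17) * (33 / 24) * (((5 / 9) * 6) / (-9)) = -92146.97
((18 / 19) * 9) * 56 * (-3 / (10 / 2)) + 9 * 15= -14391 / 95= -151.48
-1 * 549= -549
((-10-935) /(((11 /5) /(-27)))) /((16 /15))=1913625 /176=10872.87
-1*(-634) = 634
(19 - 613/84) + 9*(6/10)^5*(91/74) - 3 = 92880589/9712500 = 9.56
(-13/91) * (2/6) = -0.05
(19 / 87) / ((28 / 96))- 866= -175646 / 203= -865.25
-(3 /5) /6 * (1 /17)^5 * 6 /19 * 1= -3 /134886415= -0.00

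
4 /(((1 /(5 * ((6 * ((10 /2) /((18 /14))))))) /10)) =14000 /3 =4666.67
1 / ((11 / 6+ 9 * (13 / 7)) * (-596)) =-21 / 232142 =-0.00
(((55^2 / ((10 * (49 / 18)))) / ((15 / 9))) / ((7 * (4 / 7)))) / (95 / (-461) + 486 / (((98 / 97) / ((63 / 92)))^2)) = 6373760184 / 85297177127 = 0.07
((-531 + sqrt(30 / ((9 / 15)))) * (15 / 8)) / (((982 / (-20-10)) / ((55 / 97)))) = 6571125 / 381016-61875 * sqrt(2) / 381016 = 17.02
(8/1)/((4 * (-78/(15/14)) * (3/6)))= -5/91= -0.05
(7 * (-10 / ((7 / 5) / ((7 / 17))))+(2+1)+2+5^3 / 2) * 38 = 30305 / 17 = 1782.65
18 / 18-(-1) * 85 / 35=24 / 7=3.43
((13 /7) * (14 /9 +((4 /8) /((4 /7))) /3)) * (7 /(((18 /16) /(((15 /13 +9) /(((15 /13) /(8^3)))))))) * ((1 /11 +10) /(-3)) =-131016704 /405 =-323498.03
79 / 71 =1.11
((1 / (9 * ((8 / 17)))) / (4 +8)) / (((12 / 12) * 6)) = 17 / 5184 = 0.00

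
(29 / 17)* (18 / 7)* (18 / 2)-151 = -111.52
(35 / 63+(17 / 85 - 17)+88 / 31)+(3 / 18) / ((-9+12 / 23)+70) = -10582627 / 789570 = -13.40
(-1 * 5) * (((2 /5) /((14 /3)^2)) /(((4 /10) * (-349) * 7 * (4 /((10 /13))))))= 225 /12449528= 0.00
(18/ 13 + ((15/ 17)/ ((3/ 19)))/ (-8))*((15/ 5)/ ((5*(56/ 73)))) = 265647/ 495040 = 0.54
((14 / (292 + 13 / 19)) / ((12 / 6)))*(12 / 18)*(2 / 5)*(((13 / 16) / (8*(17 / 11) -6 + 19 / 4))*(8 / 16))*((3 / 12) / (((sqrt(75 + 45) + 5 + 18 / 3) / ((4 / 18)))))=0.00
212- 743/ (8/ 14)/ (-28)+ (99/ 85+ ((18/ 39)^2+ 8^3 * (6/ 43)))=3273853513/ 9883120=331.26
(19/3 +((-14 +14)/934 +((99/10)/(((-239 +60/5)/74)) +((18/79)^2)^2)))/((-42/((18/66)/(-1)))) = 206146749968/10212126986985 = 0.02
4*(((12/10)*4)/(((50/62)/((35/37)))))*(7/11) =145824/10175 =14.33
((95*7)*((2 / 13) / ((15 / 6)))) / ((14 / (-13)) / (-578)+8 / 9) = 1383732 / 30119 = 45.94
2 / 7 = 0.29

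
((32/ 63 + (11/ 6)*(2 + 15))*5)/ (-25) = -6.33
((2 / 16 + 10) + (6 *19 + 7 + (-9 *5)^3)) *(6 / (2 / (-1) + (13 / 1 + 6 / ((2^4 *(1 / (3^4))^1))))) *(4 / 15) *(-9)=52412472 / 1655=31669.17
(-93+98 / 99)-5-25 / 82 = -790003 / 8118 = -97.31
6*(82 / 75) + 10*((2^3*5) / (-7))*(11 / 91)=-5532 / 15925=-0.35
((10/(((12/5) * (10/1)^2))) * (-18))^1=-3/4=-0.75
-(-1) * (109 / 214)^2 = 11881 / 45796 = 0.26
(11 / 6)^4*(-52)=-587.45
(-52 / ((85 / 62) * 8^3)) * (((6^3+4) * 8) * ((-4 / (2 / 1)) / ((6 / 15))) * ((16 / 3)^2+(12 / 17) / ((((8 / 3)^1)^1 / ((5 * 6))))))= 123392555 / 5202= 23720.21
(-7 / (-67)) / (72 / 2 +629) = 1 / 6365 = 0.00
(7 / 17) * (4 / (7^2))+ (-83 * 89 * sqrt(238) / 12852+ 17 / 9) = 2059 / 1071 - 7387 * sqrt(238) / 12852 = -6.94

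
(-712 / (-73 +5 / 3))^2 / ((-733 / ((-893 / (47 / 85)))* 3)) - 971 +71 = -826.83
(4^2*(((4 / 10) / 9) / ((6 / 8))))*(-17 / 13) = -2176 / 1755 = -1.24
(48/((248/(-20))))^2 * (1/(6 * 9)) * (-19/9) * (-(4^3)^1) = 972800/25947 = 37.49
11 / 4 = 2.75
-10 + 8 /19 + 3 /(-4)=-10.33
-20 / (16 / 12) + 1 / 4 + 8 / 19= -1089 / 76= -14.33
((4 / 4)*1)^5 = 1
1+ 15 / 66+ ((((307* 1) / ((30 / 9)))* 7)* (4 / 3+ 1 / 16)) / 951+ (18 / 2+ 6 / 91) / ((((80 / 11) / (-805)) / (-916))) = 20000652874649 / 21758880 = 919194.96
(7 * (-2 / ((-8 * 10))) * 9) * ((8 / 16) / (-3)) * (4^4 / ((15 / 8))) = -35.84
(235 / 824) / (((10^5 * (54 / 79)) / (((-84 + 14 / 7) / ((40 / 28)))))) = -1065631 / 4449600000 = -0.00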